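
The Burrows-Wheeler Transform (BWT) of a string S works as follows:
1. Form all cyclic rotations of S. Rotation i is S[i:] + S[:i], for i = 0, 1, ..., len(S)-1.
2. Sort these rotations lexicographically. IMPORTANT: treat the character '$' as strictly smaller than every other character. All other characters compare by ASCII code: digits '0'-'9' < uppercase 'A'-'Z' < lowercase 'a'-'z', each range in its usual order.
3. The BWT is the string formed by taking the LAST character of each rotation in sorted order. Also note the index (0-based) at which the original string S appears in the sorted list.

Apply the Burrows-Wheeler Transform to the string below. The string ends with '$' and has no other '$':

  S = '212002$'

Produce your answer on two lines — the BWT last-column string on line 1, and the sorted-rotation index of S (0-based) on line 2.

Answer: 220201$
6

Derivation:
All 7 rotations (rotation i = S[i:]+S[:i]):
  rot[0] = 212002$
  rot[1] = 12002$2
  rot[2] = 2002$21
  rot[3] = 002$212
  rot[4] = 02$2120
  rot[5] = 2$21200
  rot[6] = $212002
Sorted (with $ < everything):
  sorted[0] = $212002  (last char: '2')
  sorted[1] = 002$212  (last char: '2')
  sorted[2] = 02$2120  (last char: '0')
  sorted[3] = 12002$2  (last char: '2')
  sorted[4] = 2$21200  (last char: '0')
  sorted[5] = 2002$21  (last char: '1')
  sorted[6] = 212002$  (last char: '$')
Last column: 220201$
Original string S is at sorted index 6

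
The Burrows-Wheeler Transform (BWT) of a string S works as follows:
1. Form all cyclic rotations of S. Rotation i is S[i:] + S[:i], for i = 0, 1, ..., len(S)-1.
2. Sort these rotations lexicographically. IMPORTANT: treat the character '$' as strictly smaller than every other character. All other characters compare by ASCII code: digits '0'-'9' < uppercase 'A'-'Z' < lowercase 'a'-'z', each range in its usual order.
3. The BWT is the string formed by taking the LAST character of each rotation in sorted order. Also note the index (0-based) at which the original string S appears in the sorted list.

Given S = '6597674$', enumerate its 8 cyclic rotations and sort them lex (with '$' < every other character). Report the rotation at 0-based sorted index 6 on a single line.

Answer: 7674$659

Derivation:
All 8 rotations (rotation i = S[i:]+S[:i]):
  rot[0] = 6597674$
  rot[1] = 597674$6
  rot[2] = 97674$65
  rot[3] = 7674$659
  rot[4] = 674$6597
  rot[5] = 74$65976
  rot[6] = 4$659767
  rot[7] = $6597674
Sorted (with $ < everything):
  sorted[0] = $6597674
  sorted[1] = 4$659767
  sorted[2] = 597674$6
  sorted[3] = 6597674$
  sorted[4] = 674$6597
  sorted[5] = 74$65976
  sorted[6] = 7674$659
  sorted[7] = 97674$65
sorted[6] = 7674$659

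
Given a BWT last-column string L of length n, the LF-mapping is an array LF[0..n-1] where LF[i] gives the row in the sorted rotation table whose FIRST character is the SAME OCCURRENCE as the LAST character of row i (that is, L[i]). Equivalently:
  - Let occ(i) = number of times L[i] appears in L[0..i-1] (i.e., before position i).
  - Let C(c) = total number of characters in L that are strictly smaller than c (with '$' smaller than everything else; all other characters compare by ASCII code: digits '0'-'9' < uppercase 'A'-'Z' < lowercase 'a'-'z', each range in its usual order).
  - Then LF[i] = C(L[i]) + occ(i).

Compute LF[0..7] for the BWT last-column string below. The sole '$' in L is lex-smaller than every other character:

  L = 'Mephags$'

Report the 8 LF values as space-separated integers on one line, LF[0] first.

Char counts: '$':1, 'M':1, 'a':1, 'e':1, 'g':1, 'h':1, 'p':1, 's':1
C (first-col start): C('$')=0, C('M')=1, C('a')=2, C('e')=3, C('g')=4, C('h')=5, C('p')=6, C('s')=7
L[0]='M': occ=0, LF[0]=C('M')+0=1+0=1
L[1]='e': occ=0, LF[1]=C('e')+0=3+0=3
L[2]='p': occ=0, LF[2]=C('p')+0=6+0=6
L[3]='h': occ=0, LF[3]=C('h')+0=5+0=5
L[4]='a': occ=0, LF[4]=C('a')+0=2+0=2
L[5]='g': occ=0, LF[5]=C('g')+0=4+0=4
L[6]='s': occ=0, LF[6]=C('s')+0=7+0=7
L[7]='$': occ=0, LF[7]=C('$')+0=0+0=0

Answer: 1 3 6 5 2 4 7 0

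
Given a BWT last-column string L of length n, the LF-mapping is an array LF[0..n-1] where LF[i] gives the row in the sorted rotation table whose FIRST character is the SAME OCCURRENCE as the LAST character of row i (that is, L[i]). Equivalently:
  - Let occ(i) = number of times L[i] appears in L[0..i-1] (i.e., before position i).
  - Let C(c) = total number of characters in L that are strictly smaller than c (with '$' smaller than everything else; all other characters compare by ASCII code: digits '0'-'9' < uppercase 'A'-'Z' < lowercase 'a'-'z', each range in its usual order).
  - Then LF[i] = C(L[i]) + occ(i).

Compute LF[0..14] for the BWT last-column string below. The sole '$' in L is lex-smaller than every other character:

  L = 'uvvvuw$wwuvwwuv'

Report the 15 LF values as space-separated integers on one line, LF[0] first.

Char counts: '$':1, 'u':4, 'v':5, 'w':5
C (first-col start): C('$')=0, C('u')=1, C('v')=5, C('w')=10
L[0]='u': occ=0, LF[0]=C('u')+0=1+0=1
L[1]='v': occ=0, LF[1]=C('v')+0=5+0=5
L[2]='v': occ=1, LF[2]=C('v')+1=5+1=6
L[3]='v': occ=2, LF[3]=C('v')+2=5+2=7
L[4]='u': occ=1, LF[4]=C('u')+1=1+1=2
L[5]='w': occ=0, LF[5]=C('w')+0=10+0=10
L[6]='$': occ=0, LF[6]=C('$')+0=0+0=0
L[7]='w': occ=1, LF[7]=C('w')+1=10+1=11
L[8]='w': occ=2, LF[8]=C('w')+2=10+2=12
L[9]='u': occ=2, LF[9]=C('u')+2=1+2=3
L[10]='v': occ=3, LF[10]=C('v')+3=5+3=8
L[11]='w': occ=3, LF[11]=C('w')+3=10+3=13
L[12]='w': occ=4, LF[12]=C('w')+4=10+4=14
L[13]='u': occ=3, LF[13]=C('u')+3=1+3=4
L[14]='v': occ=4, LF[14]=C('v')+4=5+4=9

Answer: 1 5 6 7 2 10 0 11 12 3 8 13 14 4 9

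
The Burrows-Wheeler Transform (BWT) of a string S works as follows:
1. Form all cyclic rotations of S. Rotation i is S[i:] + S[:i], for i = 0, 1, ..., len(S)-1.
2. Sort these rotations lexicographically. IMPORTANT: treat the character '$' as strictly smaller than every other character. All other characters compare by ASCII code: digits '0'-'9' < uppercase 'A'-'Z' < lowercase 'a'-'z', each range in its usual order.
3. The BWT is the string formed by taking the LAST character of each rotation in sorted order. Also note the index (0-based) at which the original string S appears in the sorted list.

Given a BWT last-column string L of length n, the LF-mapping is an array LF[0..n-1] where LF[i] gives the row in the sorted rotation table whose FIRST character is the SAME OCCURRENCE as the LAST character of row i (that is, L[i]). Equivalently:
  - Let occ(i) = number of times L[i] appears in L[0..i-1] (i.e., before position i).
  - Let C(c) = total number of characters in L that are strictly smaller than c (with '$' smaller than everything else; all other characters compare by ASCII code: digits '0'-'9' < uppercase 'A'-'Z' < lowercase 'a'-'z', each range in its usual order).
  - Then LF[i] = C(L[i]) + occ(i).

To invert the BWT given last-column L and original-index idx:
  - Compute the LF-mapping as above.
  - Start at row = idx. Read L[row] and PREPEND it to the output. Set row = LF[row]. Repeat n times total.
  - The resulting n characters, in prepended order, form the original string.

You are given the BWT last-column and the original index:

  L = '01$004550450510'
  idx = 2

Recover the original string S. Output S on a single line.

Answer: 00015440505510$

Derivation:
LF mapping: 1 7 0 2 3 9 11 12 4 10 13 5 14 8 6
Walk LF starting at row 2, prepending L[row]:
  step 1: row=2, L[2]='$', prepend. Next row=LF[2]=0
  step 2: row=0, L[0]='0', prepend. Next row=LF[0]=1
  step 3: row=1, L[1]='1', prepend. Next row=LF[1]=7
  step 4: row=7, L[7]='5', prepend. Next row=LF[7]=12
  step 5: row=12, L[12]='5', prepend. Next row=LF[12]=14
  step 6: row=14, L[14]='0', prepend. Next row=LF[14]=6
  step 7: row=6, L[6]='5', prepend. Next row=LF[6]=11
  step 8: row=11, L[11]='0', prepend. Next row=LF[11]=5
  step 9: row=5, L[5]='4', prepend. Next row=LF[5]=9
  step 10: row=9, L[9]='4', prepend. Next row=LF[9]=10
  step 11: row=10, L[10]='5', prepend. Next row=LF[10]=13
  step 12: row=13, L[13]='1', prepend. Next row=LF[13]=8
  step 13: row=8, L[8]='0', prepend. Next row=LF[8]=4
  step 14: row=4, L[4]='0', prepend. Next row=LF[4]=3
  step 15: row=3, L[3]='0', prepend. Next row=LF[3]=2
Reversed output: 00015440505510$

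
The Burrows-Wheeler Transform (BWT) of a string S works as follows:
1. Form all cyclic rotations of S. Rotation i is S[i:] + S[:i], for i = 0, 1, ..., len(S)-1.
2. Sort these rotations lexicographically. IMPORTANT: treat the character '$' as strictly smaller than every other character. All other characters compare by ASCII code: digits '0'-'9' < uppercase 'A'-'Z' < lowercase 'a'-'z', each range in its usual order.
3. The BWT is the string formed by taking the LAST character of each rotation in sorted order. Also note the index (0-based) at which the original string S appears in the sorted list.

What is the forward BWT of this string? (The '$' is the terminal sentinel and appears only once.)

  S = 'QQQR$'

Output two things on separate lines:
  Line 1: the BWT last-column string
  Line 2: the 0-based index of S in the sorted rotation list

All 5 rotations (rotation i = S[i:]+S[:i]):
  rot[0] = QQQR$
  rot[1] = QQR$Q
  rot[2] = QR$QQ
  rot[3] = R$QQQ
  rot[4] = $QQQR
Sorted (with $ < everything):
  sorted[0] = $QQQR  (last char: 'R')
  sorted[1] = QQQR$  (last char: '$')
  sorted[2] = QQR$Q  (last char: 'Q')
  sorted[3] = QR$QQ  (last char: 'Q')
  sorted[4] = R$QQQ  (last char: 'Q')
Last column: R$QQQ
Original string S is at sorted index 1

Answer: R$QQQ
1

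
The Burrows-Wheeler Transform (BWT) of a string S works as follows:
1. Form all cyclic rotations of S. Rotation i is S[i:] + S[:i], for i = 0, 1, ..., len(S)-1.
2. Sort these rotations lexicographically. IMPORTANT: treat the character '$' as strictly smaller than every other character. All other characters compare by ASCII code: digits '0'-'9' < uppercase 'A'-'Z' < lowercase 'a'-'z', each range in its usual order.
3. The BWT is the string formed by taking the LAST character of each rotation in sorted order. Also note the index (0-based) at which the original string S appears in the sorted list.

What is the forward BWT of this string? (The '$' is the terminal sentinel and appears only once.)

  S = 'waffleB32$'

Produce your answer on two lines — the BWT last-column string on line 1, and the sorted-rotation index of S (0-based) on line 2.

Answer: 23Bewlaff$
9

Derivation:
All 10 rotations (rotation i = S[i:]+S[:i]):
  rot[0] = waffleB32$
  rot[1] = affleB32$w
  rot[2] = ffleB32$wa
  rot[3] = fleB32$waf
  rot[4] = leB32$waff
  rot[5] = eB32$waffl
  rot[6] = B32$waffle
  rot[7] = 32$waffleB
  rot[8] = 2$waffleB3
  rot[9] = $waffleB32
Sorted (with $ < everything):
  sorted[0] = $waffleB32  (last char: '2')
  sorted[1] = 2$waffleB3  (last char: '3')
  sorted[2] = 32$waffleB  (last char: 'B')
  sorted[3] = B32$waffle  (last char: 'e')
  sorted[4] = affleB32$w  (last char: 'w')
  sorted[5] = eB32$waffl  (last char: 'l')
  sorted[6] = ffleB32$wa  (last char: 'a')
  sorted[7] = fleB32$waf  (last char: 'f')
  sorted[8] = leB32$waff  (last char: 'f')
  sorted[9] = waffleB32$  (last char: '$')
Last column: 23Bewlaff$
Original string S is at sorted index 9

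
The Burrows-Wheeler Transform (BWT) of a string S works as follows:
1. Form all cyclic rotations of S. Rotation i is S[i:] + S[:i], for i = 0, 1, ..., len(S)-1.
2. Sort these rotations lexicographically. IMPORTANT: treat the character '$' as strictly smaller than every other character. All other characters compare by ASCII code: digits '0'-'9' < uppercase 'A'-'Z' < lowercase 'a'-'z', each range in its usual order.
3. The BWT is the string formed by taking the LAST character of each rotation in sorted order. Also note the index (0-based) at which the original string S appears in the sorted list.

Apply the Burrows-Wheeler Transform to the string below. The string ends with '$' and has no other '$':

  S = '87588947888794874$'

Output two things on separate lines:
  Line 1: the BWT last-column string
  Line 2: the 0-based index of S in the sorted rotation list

Answer: 4799788484$8875887
10

Derivation:
All 18 rotations (rotation i = S[i:]+S[:i]):
  rot[0] = 87588947888794874$
  rot[1] = 7588947888794874$8
  rot[2] = 588947888794874$87
  rot[3] = 88947888794874$875
  rot[4] = 8947888794874$8758
  rot[5] = 947888794874$87588
  rot[6] = 47888794874$875889
  rot[7] = 7888794874$8758894
  rot[8] = 888794874$87588947
  rot[9] = 88794874$875889478
  rot[10] = 8794874$8758894788
  rot[11] = 794874$87588947888
  rot[12] = 94874$875889478887
  rot[13] = 4874$8758894788879
  rot[14] = 874$87588947888794
  rot[15] = 74$875889478887948
  rot[16] = 4$8758894788879487
  rot[17] = $87588947888794874
Sorted (with $ < everything):
  sorted[0] = $87588947888794874  (last char: '4')
  sorted[1] = 4$8758894788879487  (last char: '7')
  sorted[2] = 47888794874$875889  (last char: '9')
  sorted[3] = 4874$8758894788879  (last char: '9')
  sorted[4] = 588947888794874$87  (last char: '7')
  sorted[5] = 74$875889478887948  (last char: '8')
  sorted[6] = 7588947888794874$8  (last char: '8')
  sorted[7] = 7888794874$8758894  (last char: '4')
  sorted[8] = 794874$87588947888  (last char: '8')
  sorted[9] = 874$87588947888794  (last char: '4')
  sorted[10] = 87588947888794874$  (last char: '$')
  sorted[11] = 8794874$8758894788  (last char: '8')
  sorted[12] = 88794874$875889478  (last char: '8')
  sorted[13] = 888794874$87588947  (last char: '7')
  sorted[14] = 88947888794874$875  (last char: '5')
  sorted[15] = 8947888794874$8758  (last char: '8')
  sorted[16] = 947888794874$87588  (last char: '8')
  sorted[17] = 94874$875889478887  (last char: '7')
Last column: 4799788484$8875887
Original string S is at sorted index 10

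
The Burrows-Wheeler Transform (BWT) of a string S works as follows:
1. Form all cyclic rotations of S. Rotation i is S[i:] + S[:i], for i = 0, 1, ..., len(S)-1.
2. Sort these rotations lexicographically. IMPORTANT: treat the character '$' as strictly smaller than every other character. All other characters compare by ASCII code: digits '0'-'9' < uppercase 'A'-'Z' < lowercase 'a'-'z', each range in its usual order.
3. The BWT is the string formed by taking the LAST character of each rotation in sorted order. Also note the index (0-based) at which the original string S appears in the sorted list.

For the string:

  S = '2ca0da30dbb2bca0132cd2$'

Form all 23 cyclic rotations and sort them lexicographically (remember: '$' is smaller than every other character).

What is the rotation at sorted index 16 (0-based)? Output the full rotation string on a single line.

All 23 rotations (rotation i = S[i:]+S[:i]):
  rot[0] = 2ca0da30dbb2bca0132cd2$
  rot[1] = ca0da30dbb2bca0132cd2$2
  rot[2] = a0da30dbb2bca0132cd2$2c
  rot[3] = 0da30dbb2bca0132cd2$2ca
  rot[4] = da30dbb2bca0132cd2$2ca0
  rot[5] = a30dbb2bca0132cd2$2ca0d
  rot[6] = 30dbb2bca0132cd2$2ca0da
  rot[7] = 0dbb2bca0132cd2$2ca0da3
  rot[8] = dbb2bca0132cd2$2ca0da30
  rot[9] = bb2bca0132cd2$2ca0da30d
  rot[10] = b2bca0132cd2$2ca0da30db
  rot[11] = 2bca0132cd2$2ca0da30dbb
  rot[12] = bca0132cd2$2ca0da30dbb2
  rot[13] = ca0132cd2$2ca0da30dbb2b
  rot[14] = a0132cd2$2ca0da30dbb2bc
  rot[15] = 0132cd2$2ca0da30dbb2bca
  rot[16] = 132cd2$2ca0da30dbb2bca0
  rot[17] = 32cd2$2ca0da30dbb2bca01
  rot[18] = 2cd2$2ca0da30dbb2bca013
  rot[19] = cd2$2ca0da30dbb2bca0132
  rot[20] = d2$2ca0da30dbb2bca0132c
  rot[21] = 2$2ca0da30dbb2bca0132cd
  rot[22] = $2ca0da30dbb2bca0132cd2
Sorted (with $ < everything):
  sorted[0] = $2ca0da30dbb2bca0132cd2
  sorted[1] = 0132cd2$2ca0da30dbb2bca
  sorted[2] = 0da30dbb2bca0132cd2$2ca
  sorted[3] = 0dbb2bca0132cd2$2ca0da3
  sorted[4] = 132cd2$2ca0da30dbb2bca0
  sorted[5] = 2$2ca0da30dbb2bca0132cd
  sorted[6] = 2bca0132cd2$2ca0da30dbb
  sorted[7] = 2ca0da30dbb2bca0132cd2$
  sorted[8] = 2cd2$2ca0da30dbb2bca013
  sorted[9] = 30dbb2bca0132cd2$2ca0da
  sorted[10] = 32cd2$2ca0da30dbb2bca01
  sorted[11] = a0132cd2$2ca0da30dbb2bc
  sorted[12] = a0da30dbb2bca0132cd2$2c
  sorted[13] = a30dbb2bca0132cd2$2ca0d
  sorted[14] = b2bca0132cd2$2ca0da30db
  sorted[15] = bb2bca0132cd2$2ca0da30d
  sorted[16] = bca0132cd2$2ca0da30dbb2
  sorted[17] = ca0132cd2$2ca0da30dbb2b
  sorted[18] = ca0da30dbb2bca0132cd2$2
  sorted[19] = cd2$2ca0da30dbb2bca0132
  sorted[20] = d2$2ca0da30dbb2bca0132c
  sorted[21] = da30dbb2bca0132cd2$2ca0
  sorted[22] = dbb2bca0132cd2$2ca0da30
sorted[16] = bca0132cd2$2ca0da30dbb2

Answer: bca0132cd2$2ca0da30dbb2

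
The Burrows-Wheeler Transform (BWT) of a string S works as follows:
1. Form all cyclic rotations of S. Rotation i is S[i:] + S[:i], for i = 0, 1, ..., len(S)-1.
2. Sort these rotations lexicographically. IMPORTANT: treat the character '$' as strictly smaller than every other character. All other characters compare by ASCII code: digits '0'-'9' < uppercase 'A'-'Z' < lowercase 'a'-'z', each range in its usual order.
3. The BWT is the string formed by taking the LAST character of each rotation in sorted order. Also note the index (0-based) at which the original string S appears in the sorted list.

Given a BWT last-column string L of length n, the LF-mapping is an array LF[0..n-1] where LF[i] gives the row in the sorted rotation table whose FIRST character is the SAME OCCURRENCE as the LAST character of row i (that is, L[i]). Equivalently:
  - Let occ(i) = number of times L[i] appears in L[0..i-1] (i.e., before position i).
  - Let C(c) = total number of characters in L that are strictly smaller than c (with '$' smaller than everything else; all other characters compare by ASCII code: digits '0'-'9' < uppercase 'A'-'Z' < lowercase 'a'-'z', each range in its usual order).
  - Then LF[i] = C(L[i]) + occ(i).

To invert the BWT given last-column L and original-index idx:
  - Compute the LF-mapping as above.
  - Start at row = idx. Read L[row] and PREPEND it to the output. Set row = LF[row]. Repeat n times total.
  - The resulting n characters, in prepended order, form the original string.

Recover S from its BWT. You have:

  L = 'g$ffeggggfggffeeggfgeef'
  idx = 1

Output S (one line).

Answer: eeggfegfegeggfffggfgfg$

Derivation:
LF mapping: 13 0 6 7 1 14 15 16 17 8 18 19 9 10 2 3 20 21 11 22 4 5 12
Walk LF starting at row 1, prepending L[row]:
  step 1: row=1, L[1]='$', prepend. Next row=LF[1]=0
  step 2: row=0, L[0]='g', prepend. Next row=LF[0]=13
  step 3: row=13, L[13]='f', prepend. Next row=LF[13]=10
  step 4: row=10, L[10]='g', prepend. Next row=LF[10]=18
  step 5: row=18, L[18]='f', prepend. Next row=LF[18]=11
  step 6: row=11, L[11]='g', prepend. Next row=LF[11]=19
  step 7: row=19, L[19]='g', prepend. Next row=LF[19]=22
  step 8: row=22, L[22]='f', prepend. Next row=LF[22]=12
  step 9: row=12, L[12]='f', prepend. Next row=LF[12]=9
  step 10: row=9, L[9]='f', prepend. Next row=LF[9]=8
  step 11: row=8, L[8]='g', prepend. Next row=LF[8]=17
  step 12: row=17, L[17]='g', prepend. Next row=LF[17]=21
  step 13: row=21, L[21]='e', prepend. Next row=LF[21]=5
  step 14: row=5, L[5]='g', prepend. Next row=LF[5]=14
  step 15: row=14, L[14]='e', prepend. Next row=LF[14]=2
  step 16: row=2, L[2]='f', prepend. Next row=LF[2]=6
  step 17: row=6, L[6]='g', prepend. Next row=LF[6]=15
  step 18: row=15, L[15]='e', prepend. Next row=LF[15]=3
  step 19: row=3, L[3]='f', prepend. Next row=LF[3]=7
  step 20: row=7, L[7]='g', prepend. Next row=LF[7]=16
  step 21: row=16, L[16]='g', prepend. Next row=LF[16]=20
  step 22: row=20, L[20]='e', prepend. Next row=LF[20]=4
  step 23: row=4, L[4]='e', prepend. Next row=LF[4]=1
Reversed output: eeggfegfegeggfffggfgfg$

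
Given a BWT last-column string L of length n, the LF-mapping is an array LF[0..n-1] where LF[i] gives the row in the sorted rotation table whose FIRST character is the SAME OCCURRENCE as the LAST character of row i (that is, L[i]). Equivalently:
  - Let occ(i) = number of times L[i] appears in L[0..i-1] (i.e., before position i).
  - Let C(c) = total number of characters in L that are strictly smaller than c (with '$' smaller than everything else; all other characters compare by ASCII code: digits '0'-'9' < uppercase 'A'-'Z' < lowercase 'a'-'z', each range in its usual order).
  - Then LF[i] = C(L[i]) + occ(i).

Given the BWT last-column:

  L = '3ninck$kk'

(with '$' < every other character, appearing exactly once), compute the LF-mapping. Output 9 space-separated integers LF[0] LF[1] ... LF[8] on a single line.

Char counts: '$':1, '3':1, 'c':1, 'i':1, 'k':3, 'n':2
C (first-col start): C('$')=0, C('3')=1, C('c')=2, C('i')=3, C('k')=4, C('n')=7
L[0]='3': occ=0, LF[0]=C('3')+0=1+0=1
L[1]='n': occ=0, LF[1]=C('n')+0=7+0=7
L[2]='i': occ=0, LF[2]=C('i')+0=3+0=3
L[3]='n': occ=1, LF[3]=C('n')+1=7+1=8
L[4]='c': occ=0, LF[4]=C('c')+0=2+0=2
L[5]='k': occ=0, LF[5]=C('k')+0=4+0=4
L[6]='$': occ=0, LF[6]=C('$')+0=0+0=0
L[7]='k': occ=1, LF[7]=C('k')+1=4+1=5
L[8]='k': occ=2, LF[8]=C('k')+2=4+2=6

Answer: 1 7 3 8 2 4 0 5 6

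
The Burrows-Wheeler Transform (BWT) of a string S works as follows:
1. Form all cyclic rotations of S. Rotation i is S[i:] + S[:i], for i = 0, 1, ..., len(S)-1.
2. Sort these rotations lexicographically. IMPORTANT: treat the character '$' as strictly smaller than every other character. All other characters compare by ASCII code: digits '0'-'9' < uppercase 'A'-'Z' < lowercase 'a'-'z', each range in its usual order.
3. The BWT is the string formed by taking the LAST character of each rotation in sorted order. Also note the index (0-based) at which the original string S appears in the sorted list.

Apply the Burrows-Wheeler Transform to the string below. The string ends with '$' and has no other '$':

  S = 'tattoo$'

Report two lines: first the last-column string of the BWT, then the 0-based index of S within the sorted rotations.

Answer: otot$ta
4

Derivation:
All 7 rotations (rotation i = S[i:]+S[:i]):
  rot[0] = tattoo$
  rot[1] = attoo$t
  rot[2] = ttoo$ta
  rot[3] = too$tat
  rot[4] = oo$tatt
  rot[5] = o$tatto
  rot[6] = $tattoo
Sorted (with $ < everything):
  sorted[0] = $tattoo  (last char: 'o')
  sorted[1] = attoo$t  (last char: 't')
  sorted[2] = o$tatto  (last char: 'o')
  sorted[3] = oo$tatt  (last char: 't')
  sorted[4] = tattoo$  (last char: '$')
  sorted[5] = too$tat  (last char: 't')
  sorted[6] = ttoo$ta  (last char: 'a')
Last column: otot$ta
Original string S is at sorted index 4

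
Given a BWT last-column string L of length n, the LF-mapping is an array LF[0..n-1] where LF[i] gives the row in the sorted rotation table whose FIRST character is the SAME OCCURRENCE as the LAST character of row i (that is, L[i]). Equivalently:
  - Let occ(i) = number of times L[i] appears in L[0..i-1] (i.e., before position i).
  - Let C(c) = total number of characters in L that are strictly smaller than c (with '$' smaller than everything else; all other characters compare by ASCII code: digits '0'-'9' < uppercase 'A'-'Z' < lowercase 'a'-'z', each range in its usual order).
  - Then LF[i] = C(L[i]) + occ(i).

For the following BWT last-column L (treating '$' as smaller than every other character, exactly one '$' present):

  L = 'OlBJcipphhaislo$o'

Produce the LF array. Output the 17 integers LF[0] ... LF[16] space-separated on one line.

Char counts: '$':1, 'B':1, 'J':1, 'O':1, 'a':1, 'c':1, 'h':2, 'i':2, 'l':2, 'o':2, 'p':2, 's':1
C (first-col start): C('$')=0, C('B')=1, C('J')=2, C('O')=3, C('a')=4, C('c')=5, C('h')=6, C('i')=8, C('l')=10, C('o')=12, C('p')=14, C('s')=16
L[0]='O': occ=0, LF[0]=C('O')+0=3+0=3
L[1]='l': occ=0, LF[1]=C('l')+0=10+0=10
L[2]='B': occ=0, LF[2]=C('B')+0=1+0=1
L[3]='J': occ=0, LF[3]=C('J')+0=2+0=2
L[4]='c': occ=0, LF[4]=C('c')+0=5+0=5
L[5]='i': occ=0, LF[5]=C('i')+0=8+0=8
L[6]='p': occ=0, LF[6]=C('p')+0=14+0=14
L[7]='p': occ=1, LF[7]=C('p')+1=14+1=15
L[8]='h': occ=0, LF[8]=C('h')+0=6+0=6
L[9]='h': occ=1, LF[9]=C('h')+1=6+1=7
L[10]='a': occ=0, LF[10]=C('a')+0=4+0=4
L[11]='i': occ=1, LF[11]=C('i')+1=8+1=9
L[12]='s': occ=0, LF[12]=C('s')+0=16+0=16
L[13]='l': occ=1, LF[13]=C('l')+1=10+1=11
L[14]='o': occ=0, LF[14]=C('o')+0=12+0=12
L[15]='$': occ=0, LF[15]=C('$')+0=0+0=0
L[16]='o': occ=1, LF[16]=C('o')+1=12+1=13

Answer: 3 10 1 2 5 8 14 15 6 7 4 9 16 11 12 0 13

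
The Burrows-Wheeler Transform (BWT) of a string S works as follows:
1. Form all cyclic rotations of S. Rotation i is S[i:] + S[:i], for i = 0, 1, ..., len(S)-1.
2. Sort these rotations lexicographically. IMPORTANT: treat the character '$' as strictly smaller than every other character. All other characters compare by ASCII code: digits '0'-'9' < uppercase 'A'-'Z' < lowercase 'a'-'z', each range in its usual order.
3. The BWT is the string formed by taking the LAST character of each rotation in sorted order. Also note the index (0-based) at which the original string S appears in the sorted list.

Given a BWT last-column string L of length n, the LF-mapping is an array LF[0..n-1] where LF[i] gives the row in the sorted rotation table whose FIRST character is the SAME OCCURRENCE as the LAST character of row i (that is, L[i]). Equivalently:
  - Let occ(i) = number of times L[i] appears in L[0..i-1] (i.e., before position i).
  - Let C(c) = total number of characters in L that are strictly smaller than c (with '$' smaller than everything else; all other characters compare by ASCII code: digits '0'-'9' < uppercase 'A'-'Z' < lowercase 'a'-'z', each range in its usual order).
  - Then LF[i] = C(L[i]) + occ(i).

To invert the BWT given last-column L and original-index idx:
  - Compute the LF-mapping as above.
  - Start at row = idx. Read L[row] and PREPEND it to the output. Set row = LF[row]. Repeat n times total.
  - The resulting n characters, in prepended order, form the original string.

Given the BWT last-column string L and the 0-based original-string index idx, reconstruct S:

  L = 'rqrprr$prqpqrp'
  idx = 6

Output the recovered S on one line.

LF mapping: 8 5 9 1 10 11 0 2 12 6 3 7 13 4
Walk LF starting at row 6, prepending L[row]:
  step 1: row=6, L[6]='$', prepend. Next row=LF[6]=0
  step 2: row=0, L[0]='r', prepend. Next row=LF[0]=8
  step 3: row=8, L[8]='r', prepend. Next row=LF[8]=12
  step 4: row=12, L[12]='r', prepend. Next row=LF[12]=13
  step 5: row=13, L[13]='p', prepend. Next row=LF[13]=4
  step 6: row=4, L[4]='r', prepend. Next row=LF[4]=10
  step 7: row=10, L[10]='p', prepend. Next row=LF[10]=3
  step 8: row=3, L[3]='p', prepend. Next row=LF[3]=1
  step 9: row=1, L[1]='q', prepend. Next row=LF[1]=5
  step 10: row=5, L[5]='r', prepend. Next row=LF[5]=11
  step 11: row=11, L[11]='q', prepend. Next row=LF[11]=7
  step 12: row=7, L[7]='p', prepend. Next row=LF[7]=2
  step 13: row=2, L[2]='r', prepend. Next row=LF[2]=9
  step 14: row=9, L[9]='q', prepend. Next row=LF[9]=6
Reversed output: qrpqrqpprprrr$

Answer: qrpqrqpprprrr$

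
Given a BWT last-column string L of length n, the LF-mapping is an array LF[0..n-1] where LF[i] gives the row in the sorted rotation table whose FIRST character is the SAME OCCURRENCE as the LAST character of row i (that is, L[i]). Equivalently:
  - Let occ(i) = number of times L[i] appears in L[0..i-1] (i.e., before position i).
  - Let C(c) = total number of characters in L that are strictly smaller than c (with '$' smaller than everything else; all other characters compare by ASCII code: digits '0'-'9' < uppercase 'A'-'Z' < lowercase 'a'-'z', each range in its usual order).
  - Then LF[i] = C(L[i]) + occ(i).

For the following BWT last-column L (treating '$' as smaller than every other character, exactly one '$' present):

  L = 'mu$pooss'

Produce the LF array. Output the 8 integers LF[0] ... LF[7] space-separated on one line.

Answer: 1 7 0 4 2 3 5 6

Derivation:
Char counts: '$':1, 'm':1, 'o':2, 'p':1, 's':2, 'u':1
C (first-col start): C('$')=0, C('m')=1, C('o')=2, C('p')=4, C('s')=5, C('u')=7
L[0]='m': occ=0, LF[0]=C('m')+0=1+0=1
L[1]='u': occ=0, LF[1]=C('u')+0=7+0=7
L[2]='$': occ=0, LF[2]=C('$')+0=0+0=0
L[3]='p': occ=0, LF[3]=C('p')+0=4+0=4
L[4]='o': occ=0, LF[4]=C('o')+0=2+0=2
L[5]='o': occ=1, LF[5]=C('o')+1=2+1=3
L[6]='s': occ=0, LF[6]=C('s')+0=5+0=5
L[7]='s': occ=1, LF[7]=C('s')+1=5+1=6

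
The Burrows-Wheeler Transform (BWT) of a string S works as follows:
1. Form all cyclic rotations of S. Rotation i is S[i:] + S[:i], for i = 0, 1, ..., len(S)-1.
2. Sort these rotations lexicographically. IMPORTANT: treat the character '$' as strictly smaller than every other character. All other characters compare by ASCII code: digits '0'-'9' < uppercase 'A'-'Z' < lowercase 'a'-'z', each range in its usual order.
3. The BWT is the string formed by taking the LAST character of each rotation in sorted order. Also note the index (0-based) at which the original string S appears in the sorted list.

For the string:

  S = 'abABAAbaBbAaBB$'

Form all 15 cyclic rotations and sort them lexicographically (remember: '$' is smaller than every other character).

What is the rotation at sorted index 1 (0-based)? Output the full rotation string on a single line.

All 15 rotations (rotation i = S[i:]+S[:i]):
  rot[0] = abABAAbaBbAaBB$
  rot[1] = bABAAbaBbAaBB$a
  rot[2] = ABAAbaBbAaBB$ab
  rot[3] = BAAbaBbAaBB$abA
  rot[4] = AAbaBbAaBB$abAB
  rot[5] = AbaBbAaBB$abABA
  rot[6] = baBbAaBB$abABAA
  rot[7] = aBbAaBB$abABAAb
  rot[8] = BbAaBB$abABAAba
  rot[9] = bAaBB$abABAAbaB
  rot[10] = AaBB$abABAAbaBb
  rot[11] = aBB$abABAAbaBbA
  rot[12] = BB$abABAAbaBbAa
  rot[13] = B$abABAAbaBbAaB
  rot[14] = $abABAAbaBbAaBB
Sorted (with $ < everything):
  sorted[0] = $abABAAbaBbAaBB
  sorted[1] = AAbaBbAaBB$abAB
  sorted[2] = ABAAbaBbAaBB$ab
  sorted[3] = AaBB$abABAAbaBb
  sorted[4] = AbaBbAaBB$abABA
  sorted[5] = B$abABAAbaBbAaB
  sorted[6] = BAAbaBbAaBB$abA
  sorted[7] = BB$abABAAbaBbAa
  sorted[8] = BbAaBB$abABAAba
  sorted[9] = aBB$abABAAbaBbA
  sorted[10] = aBbAaBB$abABAAb
  sorted[11] = abABAAbaBbAaBB$
  sorted[12] = bABAAbaBbAaBB$a
  sorted[13] = bAaBB$abABAAbaB
  sorted[14] = baBbAaBB$abABAA
sorted[1] = AAbaBbAaBB$abAB

Answer: AAbaBbAaBB$abAB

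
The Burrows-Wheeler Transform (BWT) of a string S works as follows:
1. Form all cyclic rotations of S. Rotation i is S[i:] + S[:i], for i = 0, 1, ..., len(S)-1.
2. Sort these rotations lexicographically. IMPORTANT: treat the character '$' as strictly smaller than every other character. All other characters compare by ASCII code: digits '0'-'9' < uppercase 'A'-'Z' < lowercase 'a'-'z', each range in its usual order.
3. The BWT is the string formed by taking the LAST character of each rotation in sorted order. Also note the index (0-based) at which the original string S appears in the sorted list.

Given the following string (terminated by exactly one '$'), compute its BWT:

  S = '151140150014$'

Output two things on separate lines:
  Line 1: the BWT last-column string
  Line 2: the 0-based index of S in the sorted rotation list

All 13 rotations (rotation i = S[i:]+S[:i]):
  rot[0] = 151140150014$
  rot[1] = 51140150014$1
  rot[2] = 1140150014$15
  rot[3] = 140150014$151
  rot[4] = 40150014$1511
  rot[5] = 0150014$15114
  rot[6] = 150014$151140
  rot[7] = 50014$1511401
  rot[8] = 0014$15114015
  rot[9] = 014$151140150
  rot[10] = 14$1511401500
  rot[11] = 4$15114015001
  rot[12] = $151140150014
Sorted (with $ < everything):
  sorted[0] = $151140150014  (last char: '4')
  sorted[1] = 0014$15114015  (last char: '5')
  sorted[2] = 014$151140150  (last char: '0')
  sorted[3] = 0150014$15114  (last char: '4')
  sorted[4] = 1140150014$15  (last char: '5')
  sorted[5] = 14$1511401500  (last char: '0')
  sorted[6] = 140150014$151  (last char: '1')
  sorted[7] = 150014$151140  (last char: '0')
  sorted[8] = 151140150014$  (last char: '$')
  sorted[9] = 4$15114015001  (last char: '1')
  sorted[10] = 40150014$1511  (last char: '1')
  sorted[11] = 50014$1511401  (last char: '1')
  sorted[12] = 51140150014$1  (last char: '1')
Last column: 45045010$1111
Original string S is at sorted index 8

Answer: 45045010$1111
8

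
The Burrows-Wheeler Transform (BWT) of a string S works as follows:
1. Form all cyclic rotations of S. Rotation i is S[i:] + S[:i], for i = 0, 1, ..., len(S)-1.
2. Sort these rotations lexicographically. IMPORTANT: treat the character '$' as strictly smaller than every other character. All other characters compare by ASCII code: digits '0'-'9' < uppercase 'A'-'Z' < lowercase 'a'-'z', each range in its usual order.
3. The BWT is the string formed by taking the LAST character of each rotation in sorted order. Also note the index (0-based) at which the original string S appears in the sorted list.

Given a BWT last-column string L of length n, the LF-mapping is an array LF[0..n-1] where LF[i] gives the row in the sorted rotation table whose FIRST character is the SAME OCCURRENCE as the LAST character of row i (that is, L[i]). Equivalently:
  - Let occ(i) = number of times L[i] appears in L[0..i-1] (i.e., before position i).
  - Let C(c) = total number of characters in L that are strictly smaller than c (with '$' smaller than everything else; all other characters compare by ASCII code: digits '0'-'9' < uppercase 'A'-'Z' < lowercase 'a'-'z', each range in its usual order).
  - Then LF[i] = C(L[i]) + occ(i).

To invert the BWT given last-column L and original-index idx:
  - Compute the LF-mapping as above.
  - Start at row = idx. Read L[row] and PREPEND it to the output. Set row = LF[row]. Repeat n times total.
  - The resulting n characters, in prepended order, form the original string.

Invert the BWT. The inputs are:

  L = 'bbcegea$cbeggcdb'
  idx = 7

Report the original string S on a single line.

Answer: ccgbdgebgeebacb$

Derivation:
LF mapping: 2 3 6 10 13 11 1 0 7 4 12 14 15 8 9 5
Walk LF starting at row 7, prepending L[row]:
  step 1: row=7, L[7]='$', prepend. Next row=LF[7]=0
  step 2: row=0, L[0]='b', prepend. Next row=LF[0]=2
  step 3: row=2, L[2]='c', prepend. Next row=LF[2]=6
  step 4: row=6, L[6]='a', prepend. Next row=LF[6]=1
  step 5: row=1, L[1]='b', prepend. Next row=LF[1]=3
  step 6: row=3, L[3]='e', prepend. Next row=LF[3]=10
  step 7: row=10, L[10]='e', prepend. Next row=LF[10]=12
  step 8: row=12, L[12]='g', prepend. Next row=LF[12]=15
  step 9: row=15, L[15]='b', prepend. Next row=LF[15]=5
  step 10: row=5, L[5]='e', prepend. Next row=LF[5]=11
  step 11: row=11, L[11]='g', prepend. Next row=LF[11]=14
  step 12: row=14, L[14]='d', prepend. Next row=LF[14]=9
  step 13: row=9, L[9]='b', prepend. Next row=LF[9]=4
  step 14: row=4, L[4]='g', prepend. Next row=LF[4]=13
  step 15: row=13, L[13]='c', prepend. Next row=LF[13]=8
  step 16: row=8, L[8]='c', prepend. Next row=LF[8]=7
Reversed output: ccgbdgebgeebacb$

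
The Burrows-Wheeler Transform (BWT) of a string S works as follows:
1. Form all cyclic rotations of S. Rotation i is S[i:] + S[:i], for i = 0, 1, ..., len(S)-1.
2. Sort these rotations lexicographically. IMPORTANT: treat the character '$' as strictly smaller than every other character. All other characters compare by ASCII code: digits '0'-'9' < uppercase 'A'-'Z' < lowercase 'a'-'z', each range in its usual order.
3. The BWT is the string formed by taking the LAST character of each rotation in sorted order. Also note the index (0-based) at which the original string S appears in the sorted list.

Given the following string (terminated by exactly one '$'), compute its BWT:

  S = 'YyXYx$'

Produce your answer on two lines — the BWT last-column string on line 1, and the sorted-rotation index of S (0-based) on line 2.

Answer: xyX$YY
3

Derivation:
All 6 rotations (rotation i = S[i:]+S[:i]):
  rot[0] = YyXYx$
  rot[1] = yXYx$Y
  rot[2] = XYx$Yy
  rot[3] = Yx$YyX
  rot[4] = x$YyXY
  rot[5] = $YyXYx
Sorted (with $ < everything):
  sorted[0] = $YyXYx  (last char: 'x')
  sorted[1] = XYx$Yy  (last char: 'y')
  sorted[2] = Yx$YyX  (last char: 'X')
  sorted[3] = YyXYx$  (last char: '$')
  sorted[4] = x$YyXY  (last char: 'Y')
  sorted[5] = yXYx$Y  (last char: 'Y')
Last column: xyX$YY
Original string S is at sorted index 3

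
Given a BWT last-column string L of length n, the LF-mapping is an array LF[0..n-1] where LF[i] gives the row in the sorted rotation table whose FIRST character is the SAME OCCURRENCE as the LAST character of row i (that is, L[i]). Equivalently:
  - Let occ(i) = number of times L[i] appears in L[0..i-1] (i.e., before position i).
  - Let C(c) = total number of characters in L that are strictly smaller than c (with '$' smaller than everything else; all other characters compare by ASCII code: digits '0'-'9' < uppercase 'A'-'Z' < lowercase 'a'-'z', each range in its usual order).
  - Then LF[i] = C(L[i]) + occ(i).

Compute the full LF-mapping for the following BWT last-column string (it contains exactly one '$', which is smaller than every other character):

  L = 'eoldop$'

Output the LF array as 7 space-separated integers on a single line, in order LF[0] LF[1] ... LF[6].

Answer: 2 4 3 1 5 6 0

Derivation:
Char counts: '$':1, 'd':1, 'e':1, 'l':1, 'o':2, 'p':1
C (first-col start): C('$')=0, C('d')=1, C('e')=2, C('l')=3, C('o')=4, C('p')=6
L[0]='e': occ=0, LF[0]=C('e')+0=2+0=2
L[1]='o': occ=0, LF[1]=C('o')+0=4+0=4
L[2]='l': occ=0, LF[2]=C('l')+0=3+0=3
L[3]='d': occ=0, LF[3]=C('d')+0=1+0=1
L[4]='o': occ=1, LF[4]=C('o')+1=4+1=5
L[5]='p': occ=0, LF[5]=C('p')+0=6+0=6
L[6]='$': occ=0, LF[6]=C('$')+0=0+0=0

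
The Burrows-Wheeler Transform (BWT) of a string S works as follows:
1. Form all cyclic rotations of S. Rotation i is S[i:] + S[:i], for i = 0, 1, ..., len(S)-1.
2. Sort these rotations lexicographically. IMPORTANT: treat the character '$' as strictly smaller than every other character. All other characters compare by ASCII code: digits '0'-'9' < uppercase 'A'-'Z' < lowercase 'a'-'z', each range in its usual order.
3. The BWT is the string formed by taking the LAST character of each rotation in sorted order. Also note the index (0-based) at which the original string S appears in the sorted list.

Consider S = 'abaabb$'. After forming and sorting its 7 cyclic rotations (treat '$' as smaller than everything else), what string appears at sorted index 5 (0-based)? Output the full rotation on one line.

All 7 rotations (rotation i = S[i:]+S[:i]):
  rot[0] = abaabb$
  rot[1] = baabb$a
  rot[2] = aabb$ab
  rot[3] = abb$aba
  rot[4] = bb$abaa
  rot[5] = b$abaab
  rot[6] = $abaabb
Sorted (with $ < everything):
  sorted[0] = $abaabb
  sorted[1] = aabb$ab
  sorted[2] = abaabb$
  sorted[3] = abb$aba
  sorted[4] = b$abaab
  sorted[5] = baabb$a
  sorted[6] = bb$abaa
sorted[5] = baabb$a

Answer: baabb$a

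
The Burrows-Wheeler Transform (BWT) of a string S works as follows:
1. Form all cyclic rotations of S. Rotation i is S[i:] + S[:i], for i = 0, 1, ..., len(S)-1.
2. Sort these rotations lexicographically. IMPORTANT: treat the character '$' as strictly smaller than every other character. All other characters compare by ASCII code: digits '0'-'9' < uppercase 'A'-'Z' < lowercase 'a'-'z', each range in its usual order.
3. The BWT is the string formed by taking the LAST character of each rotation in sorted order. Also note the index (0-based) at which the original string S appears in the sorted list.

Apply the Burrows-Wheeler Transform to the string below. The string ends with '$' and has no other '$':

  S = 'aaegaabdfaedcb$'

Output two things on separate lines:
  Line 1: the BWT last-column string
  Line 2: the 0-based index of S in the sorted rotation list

All 15 rotations (rotation i = S[i:]+S[:i]):
  rot[0] = aaegaabdfaedcb$
  rot[1] = aegaabdfaedcb$a
  rot[2] = egaabdfaedcb$aa
  rot[3] = gaabdfaedcb$aae
  rot[4] = aabdfaedcb$aaeg
  rot[5] = abdfaedcb$aaega
  rot[6] = bdfaedcb$aaegaa
  rot[7] = dfaedcb$aaegaab
  rot[8] = faedcb$aaegaabd
  rot[9] = aedcb$aaegaabdf
  rot[10] = edcb$aaegaabdfa
  rot[11] = dcb$aaegaabdfae
  rot[12] = cb$aaegaabdfaed
  rot[13] = b$aaegaabdfaedc
  rot[14] = $aaegaabdfaedcb
Sorted (with $ < everything):
  sorted[0] = $aaegaabdfaedcb  (last char: 'b')
  sorted[1] = aabdfaedcb$aaeg  (last char: 'g')
  sorted[2] = aaegaabdfaedcb$  (last char: '$')
  sorted[3] = abdfaedcb$aaega  (last char: 'a')
  sorted[4] = aedcb$aaegaabdf  (last char: 'f')
  sorted[5] = aegaabdfaedcb$a  (last char: 'a')
  sorted[6] = b$aaegaabdfaedc  (last char: 'c')
  sorted[7] = bdfaedcb$aaegaa  (last char: 'a')
  sorted[8] = cb$aaegaabdfaed  (last char: 'd')
  sorted[9] = dcb$aaegaabdfae  (last char: 'e')
  sorted[10] = dfaedcb$aaegaab  (last char: 'b')
  sorted[11] = edcb$aaegaabdfa  (last char: 'a')
  sorted[12] = egaabdfaedcb$aa  (last char: 'a')
  sorted[13] = faedcb$aaegaabd  (last char: 'd')
  sorted[14] = gaabdfaedcb$aae  (last char: 'e')
Last column: bg$afacadebaade
Original string S is at sorted index 2

Answer: bg$afacadebaade
2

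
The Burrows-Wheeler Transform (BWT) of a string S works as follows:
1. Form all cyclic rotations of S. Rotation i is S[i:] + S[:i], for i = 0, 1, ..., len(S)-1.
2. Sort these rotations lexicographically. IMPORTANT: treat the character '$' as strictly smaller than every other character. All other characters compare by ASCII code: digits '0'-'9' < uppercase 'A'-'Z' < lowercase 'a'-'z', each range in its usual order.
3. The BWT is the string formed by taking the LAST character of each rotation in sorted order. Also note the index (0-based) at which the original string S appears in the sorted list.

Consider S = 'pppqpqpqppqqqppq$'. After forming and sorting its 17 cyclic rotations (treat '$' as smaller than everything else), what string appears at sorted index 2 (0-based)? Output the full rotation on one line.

Answer: ppq$pppqpqpqppqqq

Derivation:
All 17 rotations (rotation i = S[i:]+S[:i]):
  rot[0] = pppqpqpqppqqqppq$
  rot[1] = ppqpqpqppqqqppq$p
  rot[2] = pqpqpqppqqqppq$pp
  rot[3] = qpqpqppqqqppq$ppp
  rot[4] = pqpqppqqqppq$pppq
  rot[5] = qpqppqqqppq$pppqp
  rot[6] = pqppqqqppq$pppqpq
  rot[7] = qppqqqppq$pppqpqp
  rot[8] = ppqqqppq$pppqpqpq
  rot[9] = pqqqppq$pppqpqpqp
  rot[10] = qqqppq$pppqpqpqpp
  rot[11] = qqppq$pppqpqpqppq
  rot[12] = qppq$pppqpqpqppqq
  rot[13] = ppq$pppqpqpqppqqq
  rot[14] = pq$pppqpqpqppqqqp
  rot[15] = q$pppqpqpqppqqqpp
  rot[16] = $pppqpqpqppqqqppq
Sorted (with $ < everything):
  sorted[0] = $pppqpqpqppqqqppq
  sorted[1] = pppqpqpqppqqqppq$
  sorted[2] = ppq$pppqpqpqppqqq
  sorted[3] = ppqpqpqppqqqppq$p
  sorted[4] = ppqqqppq$pppqpqpq
  sorted[5] = pq$pppqpqpqppqqqp
  sorted[6] = pqppqqqppq$pppqpq
  sorted[7] = pqpqppqqqppq$pppq
  sorted[8] = pqpqpqppqqqppq$pp
  sorted[9] = pqqqppq$pppqpqpqp
  sorted[10] = q$pppqpqpqppqqqpp
  sorted[11] = qppq$pppqpqpqppqq
  sorted[12] = qppqqqppq$pppqpqp
  sorted[13] = qpqppqqqppq$pppqp
  sorted[14] = qpqpqppqqqppq$ppp
  sorted[15] = qqppq$pppqpqpqppq
  sorted[16] = qqqppq$pppqpqpqpp
sorted[2] = ppq$pppqpqpqppqqq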